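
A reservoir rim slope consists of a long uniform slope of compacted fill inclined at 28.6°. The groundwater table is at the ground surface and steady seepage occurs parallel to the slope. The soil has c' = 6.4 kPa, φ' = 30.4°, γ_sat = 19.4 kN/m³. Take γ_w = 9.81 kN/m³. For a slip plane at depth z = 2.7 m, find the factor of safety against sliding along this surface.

FS = 0.82

With seepage parallel to the slope and the water table at the surface, the effective normal stress on the slip plane uses the buoyant unit weight γ' = γ_sat − γ_w while the driving shear stress uses γ_sat:
FS = [c' + γ' z cos²β tanφ'] / [γ_sat z sinβ cosβ]
γ' = 19.4 − 9.81 = 9.59 kN/m³
Numerator = 6.4 + 9.59·2.7·cos²28.6°·tan30.4° = 6.4 + 9.59·2.7·0.7709·0.5867 = 18.110 kPa
Denominator = 19.4·2.7·sin28.6°·cos28.6° = 19.4·2.7·0.4787·0.8780 = 22.014 kPa
FS = 18.110 / 22.014 = 0.823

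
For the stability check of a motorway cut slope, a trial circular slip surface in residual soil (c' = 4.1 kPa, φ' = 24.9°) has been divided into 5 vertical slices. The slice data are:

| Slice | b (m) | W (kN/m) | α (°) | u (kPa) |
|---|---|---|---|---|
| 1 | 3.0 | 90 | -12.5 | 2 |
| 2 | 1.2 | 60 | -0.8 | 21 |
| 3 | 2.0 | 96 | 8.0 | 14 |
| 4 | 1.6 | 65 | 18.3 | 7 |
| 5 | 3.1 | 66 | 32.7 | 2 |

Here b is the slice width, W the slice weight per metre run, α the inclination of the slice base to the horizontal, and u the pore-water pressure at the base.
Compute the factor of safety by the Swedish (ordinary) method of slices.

FS = 3.63

Ordinary method of slices: FS = Σ[c'·Δl_i + (W_i cosα_i − u_i·Δl_i)·tanφ'] / Σ W_i sinα_i, with Δl_i = b_i / cosα_i.
Slice 1: Δl = 3.0/cos(-12.5°) = 3.073 m; N'_1 = 90·cos(-12.5°) − 2·3.073 = 81.7; c'Δl = 12.60; W sinα = -19.5
Slice 2: Δl = 1.2/cos(-0.8°) = 1.200 m; N'_2 = 60·cos(-0.8°) − 21·1.200 = 34.8; c'Δl = 4.92; W sinα = -0.8
Slice 3: Δl = 2.0/cos8.0° = 2.020 m; N'_3 = 96·cos8.0° − 14·2.020 = 66.8; c'Δl = 8.28; W sinα = 13.4
Slice 4: Δl = 1.6/cos18.3° = 1.685 m; N'_4 = 65·cos18.3° − 7·1.685 = 49.9; c'Δl = 6.91; W sinα = 20.4
Slice 5: Δl = 3.1/cos32.7° = 3.684 m; N'_5 = 66·cos32.7° − 2·3.684 = 48.2; c'Δl = 15.10; W sinα = 35.7
Σc'Δl = 47.8 kN/m; ΣN' = 281.4 kN/m; ΣW sinα = 49.1 kN/m
Resisting = 47.8 + 281.4·tan24.9° = 47.8 + 130.6 = 178.4 kN/m
FS = 178.4 / 49.1 = 3.633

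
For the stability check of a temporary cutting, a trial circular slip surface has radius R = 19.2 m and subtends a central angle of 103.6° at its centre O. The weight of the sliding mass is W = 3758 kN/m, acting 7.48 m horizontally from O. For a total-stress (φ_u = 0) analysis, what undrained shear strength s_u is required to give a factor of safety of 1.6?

FS = s_u·L_a·R / (W·d), so s_u = FS·W·d / (L_a·R).
Arc length L_a = R·θ = 19.2·(103.6°·π/180) = 19.2·1.8082 = 34.72 m
s_u = 1.6·3758·7.48 / (34.72·19.2) = 44975.7 / 666.56 = 67.47 kPa

s_u = 67.5 kPa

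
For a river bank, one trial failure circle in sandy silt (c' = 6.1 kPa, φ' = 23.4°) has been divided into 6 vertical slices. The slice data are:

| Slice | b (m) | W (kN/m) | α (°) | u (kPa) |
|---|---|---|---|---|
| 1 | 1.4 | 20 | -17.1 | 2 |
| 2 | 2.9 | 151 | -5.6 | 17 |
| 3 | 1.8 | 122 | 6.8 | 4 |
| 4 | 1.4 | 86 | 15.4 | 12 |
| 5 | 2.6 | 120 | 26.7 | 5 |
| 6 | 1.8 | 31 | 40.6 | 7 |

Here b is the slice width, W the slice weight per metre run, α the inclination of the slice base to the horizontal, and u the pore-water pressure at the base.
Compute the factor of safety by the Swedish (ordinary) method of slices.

Ordinary method of slices: FS = Σ[c'·Δl_i + (W_i cosα_i − u_i·Δl_i)·tanφ'] / Σ W_i sinα_i, with Δl_i = b_i / cosα_i.
Slice 1: Δl = 1.4/cos(-17.1°) = 1.465 m; N'_1 = 20·cos(-17.1°) − 2·1.465 = 16.2; c'Δl = 8.93; W sinα = -5.9
Slice 2: Δl = 2.9/cos(-5.6°) = 2.914 m; N'_2 = 151·cos(-5.6°) − 17·2.914 = 100.7; c'Δl = 17.77; W sinα = -14.7
Slice 3: Δl = 1.8/cos6.8° = 1.813 m; N'_3 = 122·cos6.8° − 4·1.813 = 113.9; c'Δl = 11.06; W sinα = 14.4
Slice 4: Δl = 1.4/cos15.4° = 1.452 m; N'_4 = 86·cos15.4° − 12·1.452 = 65.5; c'Δl = 8.86; W sinα = 22.8
Slice 5: Δl = 2.6/cos26.7° = 2.910 m; N'_5 = 120·cos26.7° − 5·2.910 = 92.7; c'Δl = 17.75; W sinα = 53.9
Slice 6: Δl = 1.8/cos40.6° = 2.371 m; N'_6 = 31·cos40.6° − 7·2.371 = 6.9; c'Δl = 14.46; W sinα = 20.2
Σc'Δl = 78.8 kN/m; ΣN' = 395.9 kN/m; ΣW sinα = 90.8 kN/m
Resisting = 78.8 + 395.9·tan23.4° = 78.8 + 171.3 = 250.2 kN/m
FS = 250.2 / 90.8 = 2.756

FS = 2.76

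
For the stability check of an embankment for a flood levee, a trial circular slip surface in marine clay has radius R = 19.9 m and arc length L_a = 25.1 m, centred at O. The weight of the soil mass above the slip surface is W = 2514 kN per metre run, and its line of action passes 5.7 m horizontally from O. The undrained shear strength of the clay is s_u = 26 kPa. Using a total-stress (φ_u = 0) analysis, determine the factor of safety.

Taking moments about the centre O, the resisting moment is provided by the undrained shear strength acting along the arc:
M_R = s_u·L_a·R = 26·25.10·19.9 = 12986.7 kN·m/m
M_D = W·d = 2514·5.7 = 14329.8 kN·m/m
FS = M_R / M_D = 12986.7 / 14329.8 = 0.906

FS = 0.91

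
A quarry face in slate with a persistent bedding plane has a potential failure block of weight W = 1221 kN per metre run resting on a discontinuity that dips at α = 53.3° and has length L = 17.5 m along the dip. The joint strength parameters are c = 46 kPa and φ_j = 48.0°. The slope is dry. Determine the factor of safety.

FS = 1.65

Resolving the block weight along and normal to the plane and applying the Mohr–Coulomb strength on the joint:
N' = W cosα = 1221·cos53.3° = 729.7 kN/m
Driving force T = W sinα = 1221·sin53.3° = 979.0 kN/m
Resisting force R = c·L + N'·tanφ_j = 46·17.5 + 729.7·tan48.0° = 805.0 + 810.4 = 1615.4 kN/m
FS = R / T = 1615.4 / 979.0 = 1.650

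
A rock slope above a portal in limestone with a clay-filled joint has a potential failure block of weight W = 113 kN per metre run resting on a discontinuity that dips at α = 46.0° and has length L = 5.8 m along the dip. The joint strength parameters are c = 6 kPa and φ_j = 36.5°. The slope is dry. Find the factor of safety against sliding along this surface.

Resolving the block weight along and normal to the plane and applying the Mohr–Coulomb strength on the joint:
N' = W cosα = 113·cos46.0° = 78.5 kN/m
Driving force T = W sinα = 113·sin46.0° = 81.3 kN/m
Resisting force R = c·L + N'·tanφ_j = 6·5.8 + 78.5·tan36.5° = 34.8 + 58.1 = 92.9 kN/m
FS = R / T = 92.9 / 81.3 = 1.143

FS = 1.14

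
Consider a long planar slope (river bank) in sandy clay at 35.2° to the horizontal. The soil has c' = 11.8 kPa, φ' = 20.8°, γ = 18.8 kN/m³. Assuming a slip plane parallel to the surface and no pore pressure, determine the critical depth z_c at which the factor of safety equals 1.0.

Setting FS = 1.00 in FS = [c' + γz cos²β tanφ'] / [γz sinβ cosβ] and solving for z:
z = c' / [γ cosβ (FS·sinβ − cosβ·tanφ')]
  = 11.8 / [18.8·cos35.2°·(1.00·sin35.2° − cos35.2°·tan20.8°)]
  = 11.8 / [18.8·0.8171·(1.00·0.5764 − 0.8171·0.3799)]
  = 11.8 / 4.0868 = 2.887 m

z_c = 2.89 m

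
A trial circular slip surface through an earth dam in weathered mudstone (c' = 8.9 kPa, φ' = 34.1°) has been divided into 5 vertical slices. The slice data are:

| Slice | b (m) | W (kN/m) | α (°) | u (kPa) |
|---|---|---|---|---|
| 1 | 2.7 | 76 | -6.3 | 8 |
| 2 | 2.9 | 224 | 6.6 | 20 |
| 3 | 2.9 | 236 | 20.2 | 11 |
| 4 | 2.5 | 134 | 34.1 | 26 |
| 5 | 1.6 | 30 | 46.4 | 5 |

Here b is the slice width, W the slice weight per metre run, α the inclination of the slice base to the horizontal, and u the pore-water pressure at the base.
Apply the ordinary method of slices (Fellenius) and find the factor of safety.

Ordinary method of slices: FS = Σ[c'·Δl_i + (W_i cosα_i − u_i·Δl_i)·tanφ'] / Σ W_i sinα_i, with Δl_i = b_i / cosα_i.
Slice 1: Δl = 2.7/cos(-6.3°) = 2.716 m; N'_1 = 76·cos(-6.3°) − 8·2.716 = 53.8; c'Δl = 24.18; W sinα = -8.3
Slice 2: Δl = 2.9/cos6.6° = 2.919 m; N'_2 = 224·cos6.6° − 20·2.919 = 164.1; c'Δl = 25.98; W sinα = 25.7
Slice 3: Δl = 2.9/cos20.2° = 3.090 m; N'_3 = 236·cos20.2° − 11·3.090 = 187.5; c'Δl = 27.50; W sinα = 81.5
Slice 4: Δl = 2.5/cos34.1° = 3.019 m; N'_4 = 134·cos34.1° − 26·3.019 = 32.5; c'Δl = 26.87; W sinα = 75.1
Slice 5: Δl = 1.6/cos46.4° = 2.320 m; N'_5 = 30·cos46.4° − 5·2.320 = 9.1; c'Δl = 20.65; W sinα = 21.7
Σc'Δl = 125.2 kN/m; ΣN' = 447.0 kN/m; ΣW sinα = 195.7 kN/m
Resisting = 125.2 + 447.0·tan34.1° = 125.2 + 302.6 = 427.8 kN/m
FS = 427.8 / 195.7 = 2.186

FS = 2.19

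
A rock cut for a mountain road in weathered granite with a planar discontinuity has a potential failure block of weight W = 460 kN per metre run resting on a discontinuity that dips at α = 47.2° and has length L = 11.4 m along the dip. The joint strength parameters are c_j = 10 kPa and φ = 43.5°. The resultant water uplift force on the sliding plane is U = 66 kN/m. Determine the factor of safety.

Resolving the block weight along and normal to the plane and applying the Mohr–Coulomb strength on the joint:
N' = W cosα − U = 460·cos47.2° − 66 = 246.5 kN/m
Driving force T = W sinα = 460·sin47.2° = 337.5 kN/m
Resisting force R = c_j·L + N'·tanφ = 10·11.4 + 246.5·tan43.5° = 114.0 + 234.0 = 348.0 kN/m
FS = R / T = 348.0 / 337.5 = 1.031

FS = 1.03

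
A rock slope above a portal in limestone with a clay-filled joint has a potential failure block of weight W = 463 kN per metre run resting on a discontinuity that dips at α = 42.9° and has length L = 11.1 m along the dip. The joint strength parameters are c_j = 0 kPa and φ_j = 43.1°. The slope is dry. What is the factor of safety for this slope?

FS = 1.01

Resolving the block weight along and normal to the plane and applying the Mohr–Coulomb strength on the joint:
N' = W cosα = 463·cos42.9° = 339.2 kN/m
Driving force T = W sinα = 463·sin42.9° = 315.2 kN/m
Resisting force R = c_j·L + N'·tanφ_j = 0·11.1 + 339.2·tan43.1° = 0.0 + 317.4 = 317.4 kN/m
FS = R / T = 317.4 / 315.2 = 1.007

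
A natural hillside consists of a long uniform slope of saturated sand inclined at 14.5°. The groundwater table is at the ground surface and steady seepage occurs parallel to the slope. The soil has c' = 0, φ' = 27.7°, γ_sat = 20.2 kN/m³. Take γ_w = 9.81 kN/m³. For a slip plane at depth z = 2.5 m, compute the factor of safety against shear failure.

With seepage parallel to the slope and the water table at the surface, the effective normal stress on the slip plane uses the buoyant unit weight γ' = γ_sat − γ_w while the driving shear stress uses γ_sat:
FS = [c' + γ' z cos²β tanφ'] / [γ_sat z sinβ cosβ]
(For c' = 0 this reduces to FS = (γ'/γ_sat)·tanφ'/tanβ.)
γ' = 20.2 − 9.81 = 10.39 kN/m³
Numerator = 0.0 + 10.39·2.5·cos²14.5°·tan27.7° = 0.0 + 10.39·2.5·0.9373·0.5250 = 12.782 kPa
Denominator = 20.2·2.5·sin14.5°·cos14.5° = 20.2·2.5·0.2504·0.9681 = 12.241 kPa
FS = 12.782 / 12.241 = 1.044

FS = 1.04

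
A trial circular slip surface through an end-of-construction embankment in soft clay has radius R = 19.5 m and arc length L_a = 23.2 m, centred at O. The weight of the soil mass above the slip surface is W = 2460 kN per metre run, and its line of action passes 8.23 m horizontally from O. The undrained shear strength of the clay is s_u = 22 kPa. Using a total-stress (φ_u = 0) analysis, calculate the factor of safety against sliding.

FS = 0.49

Taking moments about the centre O, the resisting moment is provided by the undrained shear strength acting along the arc:
M_R = s_u·L_a·R = 22·23.20·19.5 = 9952.8 kN·m/m
M_D = W·d = 2460·8.23 = 20245.8 kN·m/m
FS = M_R / M_D = 9952.8 / 20245.8 = 0.492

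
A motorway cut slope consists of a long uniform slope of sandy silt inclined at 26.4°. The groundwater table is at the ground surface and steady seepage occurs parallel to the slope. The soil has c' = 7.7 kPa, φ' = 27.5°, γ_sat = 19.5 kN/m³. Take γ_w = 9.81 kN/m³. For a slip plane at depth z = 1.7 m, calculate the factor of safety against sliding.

FS = 1.10

With seepage parallel to the slope and the water table at the surface, the effective normal stress on the slip plane uses the buoyant unit weight γ' = γ_sat − γ_w while the driving shear stress uses γ_sat:
FS = [c' + γ' z cos²β tanφ'] / [γ_sat z sinβ cosβ]
γ' = 19.5 − 9.81 = 9.69 kN/m³
Numerator = 7.7 + 9.69·1.7·cos²26.4°·tan27.5° = 7.7 + 9.69·1.7·0.8023·0.5206 = 14.580 kPa
Denominator = 19.5·1.7·sin26.4°·cos26.4° = 19.5·1.7·0.4446·0.8957 = 13.202 kPa
FS = 14.580 / 13.202 = 1.104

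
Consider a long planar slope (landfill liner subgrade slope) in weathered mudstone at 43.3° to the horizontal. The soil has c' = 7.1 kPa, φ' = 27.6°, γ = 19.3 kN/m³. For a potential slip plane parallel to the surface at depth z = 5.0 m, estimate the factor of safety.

For an infinite slope with a slip plane parallel to the surface (no pore pressure): FS = [c' + γz cos²β tanφ'] / [γz sinβ cosβ].
γz = 19.3·5.0 = 96.50 kN/m²
Numerator = 7.1 + 96.50·cos²43.3°·tan27.6° = 7.1 + 96.50·0.5297·0.5228 = 33.820 kPa
Denominator = 96.50·sin43.3°·cos43.3° = 96.50·0.6858·0.7278 = 48.165 kPa
FS = 33.820 / 48.165 = 0.702

FS = 0.70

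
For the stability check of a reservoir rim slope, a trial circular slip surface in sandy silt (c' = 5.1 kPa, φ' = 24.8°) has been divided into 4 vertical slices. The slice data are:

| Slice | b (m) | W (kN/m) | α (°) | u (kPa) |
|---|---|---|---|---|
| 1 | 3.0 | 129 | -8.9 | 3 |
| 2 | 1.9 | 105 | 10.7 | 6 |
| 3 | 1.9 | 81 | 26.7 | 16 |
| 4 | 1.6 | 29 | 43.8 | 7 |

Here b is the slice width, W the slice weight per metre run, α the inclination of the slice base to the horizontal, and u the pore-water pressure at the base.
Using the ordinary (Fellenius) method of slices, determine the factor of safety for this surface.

FS = 2.94

Ordinary method of slices: FS = Σ[c'·Δl_i + (W_i cosα_i − u_i·Δl_i)·tanφ'] / Σ W_i sinα_i, with Δl_i = b_i / cosα_i.
Slice 1: Δl = 3.0/cos(-8.9°) = 3.037 m; N'_1 = 129·cos(-8.9°) − 3·3.037 = 118.3; c'Δl = 15.49; W sinα = -20.0
Slice 2: Δl = 1.9/cos10.7° = 1.934 m; N'_2 = 105·cos10.7° − 6·1.934 = 91.6; c'Δl = 9.86; W sinα = 19.5
Slice 3: Δl = 1.9/cos26.7° = 2.127 m; N'_3 = 81·cos26.7° − 16·2.127 = 38.3; c'Δl = 10.85; W sinα = 36.4
Slice 4: Δl = 1.6/cos43.8° = 2.217 m; N'_4 = 29·cos43.8° − 7·2.217 = 5.4; c'Δl = 11.31; W sinα = 20.1
Σc'Δl = 47.5 kN/m; ΣN' = 253.7 kN/m; ΣW sinα = 56.0 kN/m
Resisting = 47.5 + 253.7·tan24.8° = 47.5 + 117.2 = 164.7 kN/m
FS = 164.7 / 56.0 = 2.941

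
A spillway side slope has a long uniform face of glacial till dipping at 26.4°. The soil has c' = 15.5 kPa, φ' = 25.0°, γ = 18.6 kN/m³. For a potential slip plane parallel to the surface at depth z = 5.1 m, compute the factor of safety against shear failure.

FS = 1.35

For an infinite slope with a slip plane parallel to the surface (no pore pressure): FS = [c' + γz cos²β tanφ'] / [γz sinβ cosβ].
γz = 18.6·5.1 = 94.86 kN/m²
Numerator = 15.5 + 94.86·cos²26.4°·tan25.0° = 15.5 + 94.86·0.8023·0.4663 = 50.989 kPa
Denominator = 94.86·sin26.4°·cos26.4° = 94.86·0.4446·0.8957 = 37.779 kPa
FS = 50.989 / 37.779 = 1.350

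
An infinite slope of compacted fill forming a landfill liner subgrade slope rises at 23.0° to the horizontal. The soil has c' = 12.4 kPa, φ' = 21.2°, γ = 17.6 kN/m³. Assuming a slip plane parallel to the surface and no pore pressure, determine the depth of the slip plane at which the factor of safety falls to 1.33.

z = 4.71 m

Setting FS = 1.33 in FS = [c' + γz cos²β tanφ'] / [γz sinβ cosβ] and solving for z:
z = c' / [γ cosβ (FS·sinβ − cosβ·tanφ')]
  = 12.4 / [17.6·cos23.0°·(1.33·sin23.0° − cos23.0°·tan21.2°)]
  = 12.4 / [17.6·0.9205·(1.33·0.3907 − 0.9205·0.3879)]
  = 12.4 / 2.6348 = 4.706 m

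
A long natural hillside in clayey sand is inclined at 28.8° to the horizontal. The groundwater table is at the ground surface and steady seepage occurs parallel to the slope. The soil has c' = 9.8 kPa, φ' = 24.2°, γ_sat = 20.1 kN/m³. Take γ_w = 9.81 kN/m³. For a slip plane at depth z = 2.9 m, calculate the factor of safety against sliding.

With seepage parallel to the slope and the water table at the surface, the effective normal stress on the slip plane uses the buoyant unit weight γ' = γ_sat − γ_w while the driving shear stress uses γ_sat:
FS = [c' + γ' z cos²β tanφ'] / [γ_sat z sinβ cosβ]
γ' = 20.1 − 9.81 = 10.29 kN/m³
Numerator = 9.8 + 10.29·2.9·cos²28.8°·tan24.2° = 9.8 + 10.29·2.9·0.7679·0.4494 = 20.099 kPa
Denominator = 20.1·2.9·sin28.8°·cos28.8° = 20.1·2.9·0.4818·0.8763 = 24.608 kPa
FS = 20.099 / 24.608 = 0.817

FS = 0.82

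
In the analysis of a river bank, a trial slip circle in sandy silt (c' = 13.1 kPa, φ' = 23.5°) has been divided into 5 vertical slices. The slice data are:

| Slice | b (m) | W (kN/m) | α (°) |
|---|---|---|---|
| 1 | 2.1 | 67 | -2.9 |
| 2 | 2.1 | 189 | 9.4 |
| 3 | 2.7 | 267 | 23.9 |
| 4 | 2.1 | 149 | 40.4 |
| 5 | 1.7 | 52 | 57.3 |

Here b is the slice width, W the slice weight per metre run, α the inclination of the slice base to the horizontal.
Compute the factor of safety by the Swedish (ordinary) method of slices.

Ordinary method of slices: FS = Σ[c'·Δl_i + (W_i cosα_i)·tanφ'] / Σ W_i sinα_i, with Δl_i = b_i / cosα_i.
Slice 1: Δl = 2.1/cos(-2.9°) = 2.103 m; N'_1 = 67·cos(-2.9°) = 66.9; c'Δl = 27.55; W sinα = -3.4
Slice 2: Δl = 2.1/cos9.4° = 2.129 m; N'_2 = 189·cos9.4° = 186.5; c'Δl = 27.88; W sinα = 30.9
Slice 3: Δl = 2.7/cos23.9° = 2.953 m; N'_3 = 267·cos23.9° = 244.1; c'Δl = 38.69; W sinα = 108.2
Slice 4: Δl = 2.1/cos40.4° = 2.758 m; N'_4 = 149·cos40.4° = 113.5; c'Δl = 36.12; W sinα = 96.6
Slice 5: Δl = 1.7/cos57.3° = 3.147 m; N'_5 = 52·cos57.3° = 28.1; c'Δl = 41.22; W sinα = 43.8
Σc'Δl = 171.5 kN/m; ΣN' = 639.0 kN/m; ΣW sinα = 276.0 kN/m
Resisting = 171.5 + 639.0·tan23.5° = 171.5 + 277.9 = 449.3 kN/m
FS = 449.3 / 276.0 = 1.628

FS = 1.63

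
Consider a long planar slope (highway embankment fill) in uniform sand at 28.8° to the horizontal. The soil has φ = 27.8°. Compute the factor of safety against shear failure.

For a dry cohesionless infinite slope the factor of safety is FS = tanφ / tanβ.
FS = tan27.8° / tan28.8° = 0.5272 / 0.5498 = 0.959

FS = 0.96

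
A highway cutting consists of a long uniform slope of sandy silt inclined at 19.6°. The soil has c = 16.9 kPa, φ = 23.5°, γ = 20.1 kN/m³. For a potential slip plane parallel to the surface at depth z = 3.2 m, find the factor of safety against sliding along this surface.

For an infinite slope with a slip plane parallel to the surface (no pore pressure): FS = [c + γz cos²β tanφ] / [γz sinβ cosβ].
γz = 20.1·3.2 = 64.32 kN/m²
Numerator = 16.9 + 64.32·cos²19.6°·tan23.5° = 16.9 + 64.32·0.8875·0.4348 = 41.720 kPa
Denominator = 64.32·sin19.6°·cos19.6° = 64.32·0.3355·0.9421 = 20.326 kPa
FS = 41.720 / 20.326 = 2.053

FS = 2.05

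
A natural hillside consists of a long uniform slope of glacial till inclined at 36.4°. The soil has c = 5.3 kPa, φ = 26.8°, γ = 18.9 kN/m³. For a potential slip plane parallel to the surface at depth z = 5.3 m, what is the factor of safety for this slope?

FS = 0.80

For an infinite slope with a slip plane parallel to the surface (no pore pressure): FS = [c + γz cos²β tanφ] / [γz sinβ cosβ].
γz = 18.9·5.3 = 100.17 kN/m²
Numerator = 5.3 + 100.17·cos²36.4°·tan26.8° = 5.3 + 100.17·0.6479·0.5051 = 38.081 kPa
Denominator = 100.17·sin36.4°·cos36.4° = 100.17·0.5934·0.8049 = 47.845 kPa
FS = 38.081 / 47.845 = 0.796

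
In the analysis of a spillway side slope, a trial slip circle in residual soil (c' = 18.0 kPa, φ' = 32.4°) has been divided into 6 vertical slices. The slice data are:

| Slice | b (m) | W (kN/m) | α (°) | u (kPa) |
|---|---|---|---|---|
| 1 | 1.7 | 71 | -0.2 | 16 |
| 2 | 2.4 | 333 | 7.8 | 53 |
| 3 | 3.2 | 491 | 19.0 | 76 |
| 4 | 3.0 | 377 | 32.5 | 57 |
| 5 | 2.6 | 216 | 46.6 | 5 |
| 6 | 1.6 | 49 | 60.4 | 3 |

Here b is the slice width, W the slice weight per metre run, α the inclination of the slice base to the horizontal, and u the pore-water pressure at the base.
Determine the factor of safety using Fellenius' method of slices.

FS = 1.28

Ordinary method of slices: FS = Σ[c'·Δl_i + (W_i cosα_i − u_i·Δl_i)·tanφ'] / Σ W_i sinα_i, with Δl_i = b_i / cosα_i.
Slice 1: Δl = 1.7/cos(-0.2°) = 1.700 m; N'_1 = 71·cos(-0.2°) − 16·1.700 = 43.8; c'Δl = 30.60; W sinα = -0.2
Slice 2: Δl = 2.4/cos7.8° = 2.422 m; N'_2 = 333·cos7.8° − 53·2.422 = 201.5; c'Δl = 43.60; W sinα = 45.2
Slice 3: Δl = 3.2/cos19.0° = 3.384 m; N'_3 = 491·cos19.0° − 76·3.384 = 207.0; c'Δl = 60.92; W sinα = 159.9
Slice 4: Δl = 3.0/cos32.5° = 3.557 m; N'_4 = 377·cos32.5° − 57·3.557 = 115.2; c'Δl = 64.03; W sinα = 202.6
Slice 5: Δl = 2.6/cos46.6° = 3.784 m; N'_5 = 216·cos46.6° − 5·3.784 = 129.5; c'Δl = 68.11; W sinα = 156.9
Slice 6: Δl = 1.6/cos60.4° = 3.239 m; N'_6 = 49·cos60.4° − 3·3.239 = 14.5; c'Δl = 58.31; W sinα = 42.6
Σc'Δl = 325.6 kN/m; ΣN' = 711.5 kN/m; ΣW sinα = 606.9 kN/m
Resisting = 325.6 + 711.5·tan32.4° = 325.6 + 451.6 = 777.1 kN/m
FS = 777.1 / 606.9 = 1.280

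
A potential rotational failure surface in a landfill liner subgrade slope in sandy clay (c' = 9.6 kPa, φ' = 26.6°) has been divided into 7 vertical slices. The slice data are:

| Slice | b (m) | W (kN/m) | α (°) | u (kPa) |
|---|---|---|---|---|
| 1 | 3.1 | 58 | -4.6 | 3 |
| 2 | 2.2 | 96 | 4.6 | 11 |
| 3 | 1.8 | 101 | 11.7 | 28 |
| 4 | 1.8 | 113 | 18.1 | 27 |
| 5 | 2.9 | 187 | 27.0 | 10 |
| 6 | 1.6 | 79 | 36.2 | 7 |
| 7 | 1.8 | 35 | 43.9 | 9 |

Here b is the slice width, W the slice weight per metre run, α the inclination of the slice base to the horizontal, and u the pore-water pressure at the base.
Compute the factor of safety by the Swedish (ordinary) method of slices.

Ordinary method of slices: FS = Σ[c'·Δl_i + (W_i cosα_i − u_i·Δl_i)·tanφ'] / Σ W_i sinα_i, with Δl_i = b_i / cosα_i.
Slice 1: Δl = 3.1/cos(-4.6°) = 3.110 m; N'_1 = 58·cos(-4.6°) − 3·3.110 = 48.5; c'Δl = 29.86; W sinα = -4.7
Slice 2: Δl = 2.2/cos4.6° = 2.207 m; N'_2 = 96·cos4.6° − 11·2.207 = 71.4; c'Δl = 21.19; W sinα = 7.7
Slice 3: Δl = 1.8/cos11.7° = 1.838 m; N'_3 = 101·cos11.7° − 28·1.838 = 47.4; c'Δl = 17.65; W sinα = 20.5
Slice 4: Δl = 1.8/cos18.1° = 1.894 m; N'_4 = 113·cos18.1° − 27·1.894 = 56.3; c'Δl = 18.18; W sinα = 35.1
Slice 5: Δl = 2.9/cos27.0° = 3.255 m; N'_5 = 187·cos27.0° − 10·3.255 = 134.1; c'Δl = 31.25; W sinα = 84.9
Slice 6: Δl = 1.6/cos36.2° = 1.983 m; N'_6 = 79·cos36.2° − 7·1.983 = 49.9; c'Δl = 19.03; W sinα = 46.7
Slice 7: Δl = 1.8/cos43.9° = 2.498 m; N'_7 = 35·cos43.9° − 9·2.498 = 2.7; c'Δl = 23.98; W sinα = 24.3
Σc'Δl = 161.1 kN/m; ΣN' = 410.3 kN/m; ΣW sinα = 214.5 kN/m
Resisting = 161.1 + 410.3·tan26.6° = 161.1 + 205.5 = 366.6 kN/m
FS = 366.6 / 214.5 = 1.709

FS = 1.71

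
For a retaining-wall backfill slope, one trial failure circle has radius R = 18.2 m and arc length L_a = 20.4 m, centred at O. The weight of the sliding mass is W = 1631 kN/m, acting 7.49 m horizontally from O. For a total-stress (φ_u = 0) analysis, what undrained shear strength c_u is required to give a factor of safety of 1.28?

FS = c_u·L_a·R / (W·d), so c_u = FS·W·d / (L_a·R).
c_u = 1.28·1631·7.49 / (20.40·18.2) = 15636.7 / 371.28 = 42.12 kPa

c_u = 42.1 kPa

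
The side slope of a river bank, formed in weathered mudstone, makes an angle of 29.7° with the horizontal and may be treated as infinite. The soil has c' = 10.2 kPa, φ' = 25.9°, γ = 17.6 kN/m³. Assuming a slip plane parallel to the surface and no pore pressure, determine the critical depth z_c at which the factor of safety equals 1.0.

Setting FS = 1.00 in FS = [c' + γz cos²β tanφ'] / [γz sinβ cosβ] and solving for z:
z = c' / [γ cosβ (FS·sinβ − cosβ·tanφ')]
  = 10.2 / [17.6·cos29.7°·(1.00·sin29.7° − cos29.7°·tan25.9°)]
  = 10.2 / [17.6·0.8686·(1.00·0.4955 − 0.8686·0.4856)]
  = 10.2 / 1.1263 = 9.056 m

z_c = 9.06 m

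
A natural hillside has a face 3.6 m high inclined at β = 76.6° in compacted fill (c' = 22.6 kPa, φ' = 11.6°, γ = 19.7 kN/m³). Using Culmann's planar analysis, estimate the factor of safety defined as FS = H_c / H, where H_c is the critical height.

H_c = (4c'/γ) · sinβ cosφ' / [1 − cos(β − φ')]
    = (4·22.6/19.7) · sin76.6°·cos11.6° / [1 − cos65.0°]
    = 4.589 · 0.9529 / 0.5774 = 7.57 m
FS = H_c / H = 7.57 / 3.6 = 2.104

FS = 2.10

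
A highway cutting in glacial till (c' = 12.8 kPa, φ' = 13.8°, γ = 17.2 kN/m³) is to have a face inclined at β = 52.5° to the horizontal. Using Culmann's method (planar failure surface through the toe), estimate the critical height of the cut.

Culmann's analysis gives the critical failure plane at α_cr = (β + φ')/2 = (52.5 + 13.8)/2 = 33.1°, and the critical height
H_c = (4c'/γ) · sinβ cosφ' / [1 − cos(β − φ')]
    = (4·12.8/17.2) · sin52.5°·cos13.8° / [1 − cos(38.7°)]
    = 2.977 · 0.7934·0.9711 / [1 − 0.7804]
    = 2.977 · 0.7705 / 0.2196
    = 10.45 m

H_c = 10.45 m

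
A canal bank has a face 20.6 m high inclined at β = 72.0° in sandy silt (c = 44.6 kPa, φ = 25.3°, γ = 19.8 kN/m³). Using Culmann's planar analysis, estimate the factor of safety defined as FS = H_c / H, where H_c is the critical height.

FS = 1.20

H_c = (4c/γ) · sinβ cosφ / [1 − cos(β − φ)]
    = (4·44.6/19.8) · sin72.0°·cos25.3° / [1 − cos46.7°]
    = 9.010 · 0.8598 / 0.3142 = 24.66 m
FS = H_c / H = 24.66 / 20.6 = 1.197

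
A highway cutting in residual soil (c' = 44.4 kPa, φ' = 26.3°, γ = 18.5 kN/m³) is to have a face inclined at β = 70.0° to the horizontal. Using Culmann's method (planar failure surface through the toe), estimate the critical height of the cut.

Culmann's analysis gives the critical failure plane at α_cr = (β + φ')/2 = (70.0 + 26.3)/2 = 48.1°, and the critical height
H_c = (4c'/γ) · sinβ cosφ' / [1 − cos(β − φ')]
    = (4·44.4/18.5) · sin70.0°·cos26.3° / [1 − cos(43.7°)]
    = 9.600 · 0.9397·0.8965 / [1 − 0.7230]
    = 9.600 · 0.8424 / 0.2770
    = 29.19 m

H_c = 29.19 m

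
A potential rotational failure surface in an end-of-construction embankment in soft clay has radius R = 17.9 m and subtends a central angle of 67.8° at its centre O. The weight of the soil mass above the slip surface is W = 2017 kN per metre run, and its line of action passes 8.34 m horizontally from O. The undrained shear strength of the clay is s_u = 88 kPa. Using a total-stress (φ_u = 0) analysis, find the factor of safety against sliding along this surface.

FS = 1.98

Taking moments about the centre O, the resisting moment is provided by the undrained shear strength acting along the arc:
Arc length L_a = R·θ = 17.9·(67.8°·π/180) = 17.9·1.1833 = 21.18 m
M_R = s_u·L_a·R = 88·21.18·17.9 = 33365.4 kN·m/m
M_D = W·d = 2017·8.34 = 16821.8 kN·m/m
FS = M_R / M_D = 33365.4 / 16821.8 = 1.983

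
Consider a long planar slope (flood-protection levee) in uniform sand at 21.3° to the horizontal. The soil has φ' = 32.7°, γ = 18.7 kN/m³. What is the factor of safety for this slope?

For a dry cohesionless infinite slope the factor of safety is FS = tanφ' / tanβ.
FS = tan32.7° / tan21.3° = 0.6420 / 0.3899 = 1.647

FS = 1.65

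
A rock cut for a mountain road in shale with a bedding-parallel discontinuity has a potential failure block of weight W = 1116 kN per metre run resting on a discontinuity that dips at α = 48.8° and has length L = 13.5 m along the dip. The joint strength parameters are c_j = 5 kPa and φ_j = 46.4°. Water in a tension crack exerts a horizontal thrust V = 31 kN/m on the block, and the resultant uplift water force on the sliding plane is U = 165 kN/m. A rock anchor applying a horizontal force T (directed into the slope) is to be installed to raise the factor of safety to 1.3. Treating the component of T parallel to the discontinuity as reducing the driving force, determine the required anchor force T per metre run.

Resolving forces along and normal to the sliding plane, with the horizontal anchor force T adding T·sinα to the effective normal force and T·cosα acting up the plane against the driving force:
FS = [c_jL + (W cosα − U − V sinα + T sinα) tanφ_j] / [W sinα + V cosα − T cosα]
Without the anchor: N' = 546.8 kN/m, driving T_d = 860.1 kN/m, resisting R = 5·13.5 + 546.8·tan46.4° = 641.7 kN/m, FS = 0.75.
Setting FS = 1.3 and solving for T:
1.3·(860.1 − T cos48.8°) = 641.7 + T sin48.8°·tan46.4°
T·(sin48.8°·tan46.4° + 1.3·cos48.8°) = 1.3·860.1 − 641.7
T·(0.7524·1.0501 + 1.3·0.6587) = 1118.1 − 641.7 = 476.5
T·1.6464 = 476.5
T = 289.4 kN/m

T = 289 kN/m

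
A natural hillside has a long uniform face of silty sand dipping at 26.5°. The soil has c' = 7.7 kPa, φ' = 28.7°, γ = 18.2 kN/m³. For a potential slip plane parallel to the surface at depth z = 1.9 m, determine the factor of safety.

FS = 1.66

For an infinite slope with a slip plane parallel to the surface (no pore pressure): FS = [c' + γz cos²β tanφ'] / [γz sinβ cosβ].
γz = 18.2·1.9 = 34.58 kN/m²
Numerator = 7.7 + 34.58·cos²26.5°·tan28.7° = 7.7 + 34.58·0.8009·0.5475 = 22.863 kPa
Denominator = 34.58·sin26.5°·cos26.5° = 34.58·0.4462·0.8949 = 13.808 kPa
FS = 22.863 / 13.808 = 1.656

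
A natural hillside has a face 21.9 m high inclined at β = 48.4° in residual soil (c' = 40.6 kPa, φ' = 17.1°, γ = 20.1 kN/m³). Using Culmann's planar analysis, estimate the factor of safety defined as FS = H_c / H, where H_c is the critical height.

H_c = (4c'/γ) · sinβ cosφ' / [1 − cos(β − φ')]
    = (4·40.6/20.1) · sin48.4°·cos17.1° / [1 − cos31.3°]
    = 8.080 · 0.7147 / 0.1455 = 39.68 m
FS = H_c / H = 39.68 / 21.9 = 1.812

FS = 1.81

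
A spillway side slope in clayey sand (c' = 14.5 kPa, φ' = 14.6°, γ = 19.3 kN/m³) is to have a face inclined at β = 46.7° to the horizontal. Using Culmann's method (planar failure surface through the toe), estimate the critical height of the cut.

H_c = 13.84 m

Culmann's analysis gives the critical failure plane at α_cr = (β + φ')/2 = (46.7 + 14.6)/2 = 30.7°, and the critical height
H_c = (4c'/γ) · sinβ cosφ' / [1 − cos(β − φ')]
    = (4·14.5/19.3) · sin46.7°·cos14.6° / [1 − cos(32.1°)]
    = 3.005 · 0.7278·0.9677 / [1 − 0.8471]
    = 3.005 · 0.7043 / 0.1529
    = 13.84 m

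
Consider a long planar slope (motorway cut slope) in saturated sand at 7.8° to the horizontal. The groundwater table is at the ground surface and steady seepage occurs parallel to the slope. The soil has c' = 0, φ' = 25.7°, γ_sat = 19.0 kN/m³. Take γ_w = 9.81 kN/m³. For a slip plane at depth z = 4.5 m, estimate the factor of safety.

FS = 1.70

With seepage parallel to the slope and the water table at the surface, the effective normal stress on the slip plane uses the buoyant unit weight γ' = γ_sat − γ_w while the driving shear stress uses γ_sat:
FS = [c' + γ' z cos²β tanφ'] / [γ_sat z sinβ cosβ]
(For c' = 0 this reduces to FS = (γ'/γ_sat)·tanφ'/tanβ.)
γ' = 19.0 − 9.81 = 9.19 kN/m³
Numerator = 0.0 + 9.19·4.5·cos²7.8°·tan25.7° = 0.0 + 9.19·4.5·0.9816·0.4813 = 19.536 kPa
Denominator = 19.0·4.5·sin7.8°·cos7.8° = 19.0·4.5·0.1357·0.9907 = 11.496 kPa
FS = 19.536 / 11.496 = 1.699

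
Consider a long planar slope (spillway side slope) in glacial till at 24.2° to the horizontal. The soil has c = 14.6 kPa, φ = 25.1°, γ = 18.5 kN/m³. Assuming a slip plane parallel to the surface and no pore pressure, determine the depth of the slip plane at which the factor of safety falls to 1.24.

z = 10.68 m

Setting FS = 1.24 in FS = [c + γz cos²β tanφ] / [γz sinβ cosβ] and solving for z:
z = c / [γ cosβ (FS·sinβ − cosβ·tanφ)]
  = 14.6 / [18.5·cos24.2°·(1.24·sin24.2° − cos24.2°·tan25.1°)]
  = 14.6 / [18.5·0.9121·(1.24·0.4099 − 0.9121·0.4684)]
  = 14.6 / 1.3674 = 10.677 m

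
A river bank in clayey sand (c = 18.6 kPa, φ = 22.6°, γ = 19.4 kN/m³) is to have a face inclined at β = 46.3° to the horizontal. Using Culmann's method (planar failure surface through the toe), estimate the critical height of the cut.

Culmann's analysis gives the critical failure plane at α_cr = (β + φ)/2 = (46.3 + 22.6)/2 = 34.5°, and the critical height
H_c = (4c/γ) · sinβ cosφ / [1 − cos(β − φ)]
    = (4·18.6/19.4) · sin46.3°·cos22.6° / [1 − cos(23.7°)]
    = 3.835 · 0.7230·0.9232 / [1 − 0.9157]
    = 3.835 · 0.6675 / 0.0843
    = 30.35 m

H_c = 30.35 m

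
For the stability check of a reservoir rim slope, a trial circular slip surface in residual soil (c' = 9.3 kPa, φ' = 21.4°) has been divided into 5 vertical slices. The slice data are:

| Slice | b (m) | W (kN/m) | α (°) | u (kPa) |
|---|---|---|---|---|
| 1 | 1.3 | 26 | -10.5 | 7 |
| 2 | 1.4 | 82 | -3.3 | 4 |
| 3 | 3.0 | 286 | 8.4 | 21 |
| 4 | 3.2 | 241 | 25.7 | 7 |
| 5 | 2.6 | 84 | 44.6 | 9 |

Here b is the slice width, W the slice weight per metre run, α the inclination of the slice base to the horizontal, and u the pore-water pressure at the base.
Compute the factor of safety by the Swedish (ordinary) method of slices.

FS = 1.68

Ordinary method of slices: FS = Σ[c'·Δl_i + (W_i cosα_i − u_i·Δl_i)·tanφ'] / Σ W_i sinα_i, with Δl_i = b_i / cosα_i.
Slice 1: Δl = 1.3/cos(-10.5°) = 1.322 m; N'_1 = 26·cos(-10.5°) − 7·1.322 = 16.3; c'Δl = 12.30; W sinα = -4.7
Slice 2: Δl = 1.4/cos(-3.3°) = 1.402 m; N'_2 = 82·cos(-3.3°) − 4·1.402 = 76.3; c'Δl = 13.04; W sinα = -4.7
Slice 3: Δl = 3.0/cos8.4° = 3.033 m; N'_3 = 286·cos8.4° − 21·3.033 = 219.2; c'Δl = 28.20; W sinα = 41.8
Slice 4: Δl = 3.2/cos25.7° = 3.551 m; N'_4 = 241·cos25.7° − 7·3.551 = 192.3; c'Δl = 33.03; W sinα = 104.5
Slice 5: Δl = 2.6/cos44.6° = 3.652 m; N'_5 = 84·cos44.6° − 9·3.652 = 26.9; c'Δl = 33.96; W sinα = 59.0
Σc'Δl = 120.5 kN/m; ΣN' = 531.1 kN/m; ΣW sinα = 195.8 kN/m
Resisting = 120.5 + 531.1·tan21.4° = 120.5 + 208.1 = 328.6 kN/m
FS = 328.6 / 195.8 = 1.678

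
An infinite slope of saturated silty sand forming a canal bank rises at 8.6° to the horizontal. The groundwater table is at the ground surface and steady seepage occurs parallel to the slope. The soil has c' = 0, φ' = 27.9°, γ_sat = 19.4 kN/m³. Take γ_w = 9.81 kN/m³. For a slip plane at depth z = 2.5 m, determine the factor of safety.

FS = 1.73

With seepage parallel to the slope and the water table at the surface, the effective normal stress on the slip plane uses the buoyant unit weight γ' = γ_sat − γ_w while the driving shear stress uses γ_sat:
FS = [c' + γ' z cos²β tanφ'] / [γ_sat z sinβ cosβ]
(For c' = 0 this reduces to FS = (γ'/γ_sat)·tanφ'/tanβ.)
γ' = 19.4 − 9.81 = 9.59 kN/m³
Numerator = 0.0 + 9.59·2.5·cos²8.6°·tan27.9° = 0.0 + 9.59·2.5·0.9776·0.5295 = 12.410 kPa
Denominator = 19.4·2.5·sin8.6°·cos8.6° = 19.4·2.5·0.1495·0.9888 = 7.171 kPa
FS = 12.410 / 7.171 = 1.731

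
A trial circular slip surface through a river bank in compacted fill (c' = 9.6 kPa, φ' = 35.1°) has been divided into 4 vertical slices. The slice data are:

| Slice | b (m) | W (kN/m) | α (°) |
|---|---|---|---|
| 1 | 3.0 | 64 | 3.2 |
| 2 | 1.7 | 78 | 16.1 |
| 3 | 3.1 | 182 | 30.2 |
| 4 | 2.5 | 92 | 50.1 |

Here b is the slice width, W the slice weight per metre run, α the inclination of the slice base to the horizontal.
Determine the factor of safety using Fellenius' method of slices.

FS = 1.96

Ordinary method of slices: FS = Σ[c'·Δl_i + (W_i cosα_i)·tanφ'] / Σ W_i sinα_i, with Δl_i = b_i / cosα_i.
Slice 1: Δl = 3.0/cos3.2° = 3.005 m; N'_1 = 64·cos3.2° = 63.9; c'Δl = 28.84; W sinα = 3.6
Slice 2: Δl = 1.7/cos16.1° = 1.769 m; N'_2 = 78·cos16.1° = 74.9; c'Δl = 16.99; W sinα = 21.6
Slice 3: Δl = 3.1/cos30.2° = 3.587 m; N'_3 = 182·cos30.2° = 157.3; c'Δl = 34.43; W sinα = 91.5
Slice 4: Δl = 2.5/cos50.1° = 3.897 m; N'_4 = 92·cos50.1° = 59.0; c'Δl = 37.42; W sinα = 70.6
Σc'Δl = 117.7 kN/m; ΣN' = 355.2 kN/m; ΣW sinα = 187.3 kN/m
Resisting = 117.7 + 355.2·tan35.1° = 117.7 + 249.6 = 367.3 kN/m
FS = 367.3 / 187.3 = 1.961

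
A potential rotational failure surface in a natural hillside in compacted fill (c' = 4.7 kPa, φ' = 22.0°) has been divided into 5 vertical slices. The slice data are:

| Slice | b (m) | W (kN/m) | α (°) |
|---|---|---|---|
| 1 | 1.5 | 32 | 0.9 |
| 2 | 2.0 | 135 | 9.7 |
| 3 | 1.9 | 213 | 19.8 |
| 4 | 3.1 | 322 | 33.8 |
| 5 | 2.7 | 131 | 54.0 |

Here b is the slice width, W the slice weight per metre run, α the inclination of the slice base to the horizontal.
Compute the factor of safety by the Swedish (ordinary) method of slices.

FS = 0.93

Ordinary method of slices: FS = Σ[c'·Δl_i + (W_i cosα_i)·tanφ'] / Σ W_i sinα_i, with Δl_i = b_i / cosα_i.
Slice 1: Δl = 1.5/cos0.9° = 1.500 m; N'_1 = 32·cos0.9° = 32.0; c'Δl = 7.05; W sinα = 0.5
Slice 2: Δl = 2.0/cos9.7° = 2.029 m; N'_2 = 135·cos9.7° = 133.1; c'Δl = 9.54; W sinα = 22.7
Slice 3: Δl = 1.9/cos19.8° = 2.019 m; N'_3 = 213·cos19.8° = 200.4; c'Δl = 9.49; W sinα = 72.2
Slice 4: Δl = 3.1/cos33.8° = 3.731 m; N'_4 = 322·cos33.8° = 267.6; c'Δl = 17.53; W sinα = 179.1
Slice 5: Δl = 2.7/cos54.0° = 4.594 m; N'_5 = 131·cos54.0° = 77.0; c'Δl = 21.59; W sinα = 106.0
Σc'Δl = 65.2 kN/m; ΣN' = 710.1 kN/m; ΣW sinα = 380.5 kN/m
Resisting = 65.2 + 710.1·tan22.0° = 65.2 + 286.9 = 352.1 kN/m
FS = 352.1 / 380.5 = 0.925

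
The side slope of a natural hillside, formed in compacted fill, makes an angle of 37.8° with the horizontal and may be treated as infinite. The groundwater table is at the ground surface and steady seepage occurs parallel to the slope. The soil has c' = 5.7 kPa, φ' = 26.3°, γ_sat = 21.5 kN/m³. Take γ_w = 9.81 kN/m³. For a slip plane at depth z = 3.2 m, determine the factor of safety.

FS = 0.52

With seepage parallel to the slope and the water table at the surface, the effective normal stress on the slip plane uses the buoyant unit weight γ' = γ_sat − γ_w while the driving shear stress uses γ_sat:
FS = [c' + γ' z cos²β tanφ'] / [γ_sat z sinβ cosβ]
γ' = 21.5 − 9.81 = 11.69 kN/m³
Numerator = 5.7 + 11.69·3.2·cos²37.8°·tan26.3° = 5.7 + 11.69·3.2·0.6243·0.4942 = 17.243 kPa
Denominator = 21.5·3.2·sin37.8°·cos37.8° = 21.5·3.2·0.6129·0.7902 = 33.319 kPa
FS = 17.243 / 33.319 = 0.518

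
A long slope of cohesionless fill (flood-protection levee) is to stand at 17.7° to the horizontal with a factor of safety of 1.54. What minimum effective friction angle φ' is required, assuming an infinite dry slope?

φ' = 26.2°

FS = tanφ'/tanβ ⇒ tanφ' = FS · tanβ = 1.54 · tan17.7° = 0.4915
φ' = arctan(0.4915) = 26.17°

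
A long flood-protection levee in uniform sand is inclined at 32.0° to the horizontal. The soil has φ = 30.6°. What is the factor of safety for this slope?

For a dry cohesionless infinite slope the factor of safety is FS = tanφ / tanβ.
FS = tan30.6° / tan32.0° = 0.5914 / 0.6249 = 0.946

FS = 0.95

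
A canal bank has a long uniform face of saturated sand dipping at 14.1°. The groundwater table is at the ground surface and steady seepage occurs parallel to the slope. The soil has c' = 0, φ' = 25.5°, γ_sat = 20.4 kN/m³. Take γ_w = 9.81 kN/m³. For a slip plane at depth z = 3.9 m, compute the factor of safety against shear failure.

FS = 0.99

With seepage parallel to the slope and the water table at the surface, the effective normal stress on the slip plane uses the buoyant unit weight γ' = γ_sat − γ_w while the driving shear stress uses γ_sat:
FS = [c' + γ' z cos²β tanφ'] / [γ_sat z sinβ cosβ]
(For c' = 0 this reduces to FS = (γ'/γ_sat)·tanφ'/tanβ.)
γ' = 20.4 − 9.81 = 10.59 kN/m³
Numerator = 0.0 + 10.59·3.9·cos²14.1°·tan25.5° = 0.0 + 10.59·3.9·0.9407·0.4770 = 18.530 kPa
Denominator = 20.4·3.9·sin14.1°·cos14.1° = 20.4·3.9·0.2436·0.9699 = 18.798 kPa
FS = 18.530 / 18.798 = 0.986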